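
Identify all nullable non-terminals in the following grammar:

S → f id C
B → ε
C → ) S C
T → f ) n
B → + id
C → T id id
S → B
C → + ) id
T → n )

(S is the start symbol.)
{ 'B', 'S' }

A non-terminal is nullable if it can derive ε (the empty string): either it has an ε-production, or it has a production whose right-hand side consists entirely of nullable non-terminals.

ε-productions: B → ε
So B is immediately nullable.
S → B: every symbol on the right is nullable, so S is nullable too.
No further non-terminal can be added: every production for the remaining non-terminals contains a terminal or a non-nullable non-terminal.
Nullable = { 'B', 'S' }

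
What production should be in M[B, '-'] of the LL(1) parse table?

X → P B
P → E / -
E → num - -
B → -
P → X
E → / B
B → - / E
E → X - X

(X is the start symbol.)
B → -, B → - / E

To find M[B, '-'], we find productions for B where '-' is in the predict set (PREDICT(N → α) = (FIRST(α) \ {ε}) ∪ (FOLLOW(N) if α ⇒* ε)).

B → -: PREDICT = { '-' }
  '-' is in predict set, so this production goes in M[B, '-']
B → - / E: PREDICT = { '-' }
  '-' is in predict set, so this production goes in M[B, '-']

M[B, '-'] = B → -, B → - / E  (a multiply-defined cell — the grammar is not LL(1))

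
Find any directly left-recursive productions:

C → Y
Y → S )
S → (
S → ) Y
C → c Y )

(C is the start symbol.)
Direct left recursion occurs when N → N α for some non-terminal N (the right-hand side begins with the left-hand side itself).

C → Y: starts with Y
Y → S ): starts with S
S → (: starts with '('
S → ) Y: starts with ')'
C → c Y ): starts with c

No direct left recursion found.

Answer: No direct left recursion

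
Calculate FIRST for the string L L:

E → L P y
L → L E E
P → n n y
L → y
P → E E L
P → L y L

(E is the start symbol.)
FIRST sets of the non-terminals involved (from the grammar, by fixed-point iteration):
  FIRST(L) = { 'y' }

To compute FIRST(L L), process the symbols left to right:
Symbol L is a non-terminal. Add FIRST(L) \ {ε} = { 'y' }
L is not nullable (ε ∉ FIRST(L)), so stop here.
FIRST(L L) = { 'y' }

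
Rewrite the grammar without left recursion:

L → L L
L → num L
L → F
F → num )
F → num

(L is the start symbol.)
L → num L L'
L → F L'
L' → L L'
L' → ε
F → num )
F → num

L is directly left-recursive. The standard transformation for
  A → A α₁ | ... | A α_m | β₁ | ... | β_n
is
  A  → β₁ A' | ... | β_n A'
  A' → α₁ A' | ... | α_m A' | ε

L → num L becomes L → num L L'
L → F becomes L → F L'
L → L L becomes L' → L L'
Add L' → ε

Productions for other non-terminals are unchanged:
  F → num )
  F → num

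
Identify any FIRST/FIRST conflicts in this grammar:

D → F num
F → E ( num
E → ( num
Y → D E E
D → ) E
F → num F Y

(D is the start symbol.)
A FIRST/FIRST conflict occurs when two productions N → α and N → β for the same non-terminal have FIRST(α) ∩ FIRST(β) ≠ ∅ (with ε ∈ FIRST of a nullable right-hand side, so two nullable alternatives also conflict).

FIRST sets of the non-terminals at (or reachable through a nullable prefix from) the front of some alternative:
  FIRST(F) = { '(', 'num' }
  FIRST(E) = { '(' }

Productions for D:
  D → F num: FIRST = { '(', 'num' }
  D → ) E: FIRST = { ')' }
Productions for F:
  F → E ( num: FIRST = { '(' }
  F → num F Y: FIRST = { 'num' }
E, Y have only one production, so no FIRST/FIRST conflict is possible there.

All alternatives of each non-terminal have pairwise disjoint FIRST sets.

Answer: No FIRST/FIRST conflicts.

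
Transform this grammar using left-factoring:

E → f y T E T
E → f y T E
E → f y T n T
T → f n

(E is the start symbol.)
E → f y T E'
E' → E E''
E'' → T
E'' → ε
E' → n T
T → f n

Left-factoring transforms A → αβ₁ | αβ₂ into A → αA' and A' → β₁ | β₂
(α is the longest common prefix among the alternatives). Repeat until
no nonterminal has two alternatives with a common prefix.

Round 1: E has alternatives sharing prefix 'f y T'. Introduce E': E → f y T E'
  Add: E' → E T
  Add: E' → E
  Add: E' → n T

Round 2: E' has alternatives sharing prefix 'E'. Introduce E'': E' → E E''
  Add: E'' → T
  Add: E'' → ε

No remaining common prefixes — done.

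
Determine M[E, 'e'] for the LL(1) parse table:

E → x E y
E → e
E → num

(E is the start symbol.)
To find M[E, 'e'], we find productions for E where 'e' is in the predict set (PREDICT(N → α) = (FIRST(α) \ {ε}) ∪ (FOLLOW(N) if α ⇒* ε)).

E → x E y: PREDICT = { 'x' }
E → e: PREDICT = { 'e' }
  'e' is in predict set, so this production goes in M[E, 'e']
E → num: PREDICT = { 'num' }

M[E, 'e'] = E → e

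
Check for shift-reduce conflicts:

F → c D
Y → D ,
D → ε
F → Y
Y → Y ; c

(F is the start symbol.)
Yes — I0: [D → .] vs [F → . c D]; I3: [F → Y .] vs [Y → Y . ; c]

A shift-reduce conflict occurs when an LR(0) state has both:
  - a complete (reduce) item [A → α .] (dot at the end), and
  - a shift item [B → β . c γ] (dot before a terminal).

Augment with F' → F and build the canonical LR(0) collection (I0 = CLOSURE({[F' → . F]}), then GOTO on every symbol after a dot until no new states appear). It has 9 states:
  I0: { [D → .], [F → . Y], [F → . c D], [F' → . F], [Y → . D ,], [Y → . Y ; c] }  — shift, reduce
  I1: { [Y → D . ,] }  — shift
  I2: { [F' → F .] }  — accept
  I3: { [F → Y .], [Y → Y . ; c] }  — shift, reduce
  I4: { [D → .], [F → c . D] }  — reduce
  I5: { [F → c D .] }  — reduce
  I6: { [Y → Y ; . c] }  — shift
  I7: { [Y → Y ; c .] }  — reduce
  I8: { [Y → D , .] }  — reduce

I0 contains reduce item [D → .] and shift item [F → . c D] — shift-reduce conflict.
I3 contains reduce item [F → Y .] and shift item [Y → Y . ; c] — shift-reduce conflict.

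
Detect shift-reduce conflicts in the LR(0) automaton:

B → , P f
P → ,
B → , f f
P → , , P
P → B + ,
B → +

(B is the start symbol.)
Augment with B' → B and build the canonical LR(0) collection (I0 = CLOSURE({[B' → . B]}), then GOTO on every symbol after a dot until no new states appear). It has 14 states:
  I0: { [B → . +], [B → . , P f], [B → . , f f], [B' → . B] }  — shift
  I1: { [B → + .] }  — reduce
  I2: { [B → , . P f], [B → , . f f], [B → . +], [B → . , P f], [B → . , f f], [P → . , , P], [P → . ,], [P → . B + ,] }  — shift
  I3: { [B' → B .] }  — accept
  I4: { [B → , . P f], [B → , . f f], [B → . +], [B → . , P f], [B → . , f f], [P → , . , P], [P → , .], [P → . , , P], [P → . ,], [P → . B + ,] }  — shift, reduce
  I5: { [P → B . + ,] }  — shift
  I6: { [B → , P . f] }  — shift
  I7: { [B → , f . f] }  — shift
  I8: { [B → , f f .] }  — reduce
  I9: { [B → , P f .] }  — reduce
  I10: { [P → B + . ,] }  — shift
  I11: { [P → B + , .] }  — reduce
  I12: { [B → , . P f], [B → , . f f], [B → . +], [B → . , P f], [B → . , f f], [P → , , . P], [P → , . , P], [P → , .], [P → . , , P], [P → . ,], [P → . B + ,] }  — shift, reduce
  I13: { [B → , P . f], [P → , , P .] }  — shift, reduce

I4 contains reduce item [P → , .] and shift items [B → . +], [B → . , P f], [B → . , f f], [B → , . f f], [P → . ,], [P → . , , P], [P → , . , P] — shift-reduce conflict.
I12 contains reduce item [P → , .] and shift items [B → . +], [B → . , P f], [B → . , f f], [B → , . f f], [P → . ,], [P → . , , P], [P → , . , P] — shift-reduce conflict.
I13 contains reduce item [P → , , P .] and shift item [B → , P . f] — shift-reduce conflict.

Answer: Yes — I4: [P → , .] vs [B → . +]; I12: [P → , .] vs [B → . +]; I13: [P → , , P .] vs [B → , P . f]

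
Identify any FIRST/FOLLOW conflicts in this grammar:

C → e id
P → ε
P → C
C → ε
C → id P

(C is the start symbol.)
No FIRST/FOLLOW conflicts.

A FIRST/FOLLOW conflict occurs when a non-terminal N has a nullable alternative N → β (β ⇒* ε) and another alternative N → α with FIRST(α) ∩ FOLLOW(N) ≠ ∅: on such a lookahead the parser cannot decide between expanding α and letting N vanish via β.

Nullable non-terminals: C, P.
FIRST sets used below: FIRST(C) = { 'e', 'id', ε }

C: nullable alternative(s) C → ε; FOLLOW(C) = { $ }
  C → e id: FIRST \ {ε} = { 'e' } — disjoint from FOLLOW(C)
  C → ε: FIRST \ {ε} = { } — this is the only nullable alternative, skip
  C → id P: FIRST \ {ε} = { 'id' } — disjoint from FOLLOW(C)

P: nullable alternative(s) P → ε, P → C; FOLLOW(P) = { $ }
  P → ε: FIRST \ {ε} = { } — disjoint from FOLLOW(P)
  P → C: FIRST \ {ε} = { 'e', 'id' } — disjoint from FOLLOW(P)

No FIRST/FOLLOW conflicts found.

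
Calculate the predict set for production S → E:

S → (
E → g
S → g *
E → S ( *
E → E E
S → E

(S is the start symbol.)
{ '(', 'g' }

PREDICT(S → E) = (FIRST(RHS) \ {ε}) ∪ (FOLLOW(S) if ε ∈ FIRST(RHS), i.e. RHS ⇒* ε)
FIRST(E) = { '(', 'g' }
FIRST(E) = { '(', 'g' }
ε ∉ FIRST(E), so FOLLOW(S) is not added.
PREDICT(S → E) = { '(', 'g' }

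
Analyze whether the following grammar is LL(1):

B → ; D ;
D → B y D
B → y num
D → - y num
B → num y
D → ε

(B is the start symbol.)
A grammar is LL(1) if for each non-terminal N with multiple productions, the predict sets of those productions are pairwise disjoint, where PREDICT(N → α) = (FIRST(α) \ {ε}) ∪ (FOLLOW(N) if α ⇒* ε).

Relevant sets:
  FIRST(B) = { ';', 'num', 'y' }
  FOLLOW(D) = { ';' }

For B:
  PREDICT(B → ';' D ';') = { ';' }
  PREDICT(B → y num) = { 'y' }
  PREDICT(B → num y) = { 'num' }
For D:
  PREDICT(D → B y D) = { ';', 'num', 'y' }
  PREDICT(D → '-' y num) = { '-' }
  PREDICT(D → ε) = { ';' }

Conflict found: Predict set conflict for D: { ';' }
The grammar is NOT LL(1).

Answer: No. Predict set conflict for D: { ';' }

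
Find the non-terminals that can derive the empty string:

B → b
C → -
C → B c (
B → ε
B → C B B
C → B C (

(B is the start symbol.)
A non-terminal is nullable if it can derive ε (the empty string): either it has an ε-production, or it has a production whose right-hand side consists entirely of nullable non-terminals.

ε-productions: B → ε
So B is immediately nullable.
No further non-terminal can be added: every production for the remaining non-terminals contains a terminal or a non-nullable non-terminal.
Nullable = { 'B' }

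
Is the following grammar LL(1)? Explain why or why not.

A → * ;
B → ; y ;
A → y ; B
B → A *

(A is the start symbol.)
Yes, the grammar is LL(1).

Relevant sets:
  FIRST(A) = { '*', 'y' }

For A:
  PREDICT(A → '*' ';') = { '*' }
  PREDICT(A → y ';' B) = { 'y' }
For B:
  PREDICT(B → ';' y ';') = { ';' }
  PREDICT(B → A '*') = { '*', 'y' }

All predict sets are disjoint. The grammar IS LL(1).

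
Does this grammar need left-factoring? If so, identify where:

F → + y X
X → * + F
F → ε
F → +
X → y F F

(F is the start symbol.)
Yes, F has productions with common prefix '+'

Left-factoring is needed when two productions for the same non-terminal
share a common prefix on the right-hand side.

Productions for F:
  F → + y X
  F → ε
  F → +
Productions for X:
  X → * + F
  X → y F F

Found common prefix '+' in productions for F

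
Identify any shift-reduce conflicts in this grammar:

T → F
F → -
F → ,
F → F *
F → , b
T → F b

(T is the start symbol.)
Augment with T' → T and build the canonical LR(0) collection (I0 = CLOSURE({[T' → . T]}), then GOTO on every symbol after a dot until no new states appear). It has 8 states:
  I0: { [F → . , b], [F → . ,], [F → . -], [F → . F *], [T → . F b], [T → . F], [T' → . T] }  — shift
  I1: { [F → , . b], [F → , .] }  — shift, reduce
  I2: { [F → - .] }  — reduce
  I3: { [F → F . *], [T → F . b], [T → F .] }  — shift, reduce
  I4: { [T' → T .] }  — accept
  I5: { [F → F * .] }  — reduce
  I6: { [T → F b .] }  — reduce
  I7: { [F → , b .] }  — reduce

I1 contains reduce item [F → , .] and shift item [F → , . b] — shift-reduce conflict.
I3 contains reduce item [T → F .] and shift items [F → F . *], [T → F . b] — shift-reduce conflict.

Answer: Yes — I1: [F → , .] vs [F → , . b]; I3: [T → F .] vs [F → F . *]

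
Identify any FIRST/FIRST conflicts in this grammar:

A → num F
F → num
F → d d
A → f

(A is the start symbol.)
No FIRST/FIRST conflicts.

A FIRST/FIRST conflict occurs when two productions N → α and N → β for the same non-terminal have FIRST(α) ∩ FIRST(β) ≠ ∅ (with ε ∈ FIRST of a nullable right-hand side, so two nullable alternatives also conflict).

Productions for A:
  A → num F: FIRST = { 'num' }
  A → f: FIRST = { 'f' }
Productions for F:
  F → num: FIRST = { 'num' }
  F → d d: FIRST = { 'd' }

All alternatives of each non-terminal have pairwise disjoint FIRST sets.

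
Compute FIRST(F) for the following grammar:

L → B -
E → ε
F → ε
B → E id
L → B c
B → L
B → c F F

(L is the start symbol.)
To compute FIRST(F), examine every production with F on the left-hand side, reading each right-hand side left to right until a non-nullable symbol is reached.

From F → ε:
  - ε-production, so ε ∈ FIRST(F)

Collecting: FIRST(F) = { ε }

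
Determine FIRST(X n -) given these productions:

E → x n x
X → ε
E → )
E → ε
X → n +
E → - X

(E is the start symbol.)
FIRST sets of the non-terminals involved (from the grammar, by fixed-point iteration):
  FIRST(X) = { 'n', ε }

To compute FIRST(X n -), process the symbols left to right:
Symbol X is a non-terminal. Add FIRST(X) \ {ε} = { 'n' }
X is nullable (ε ∈ FIRST(X)), continue to the next symbol.
Symbol n is a terminal. Add 'n' and stop.
FIRST(X n -) = { 'n' }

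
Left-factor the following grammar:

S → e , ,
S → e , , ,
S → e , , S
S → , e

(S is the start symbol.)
Left-factoring transforms A → αβ₁ | αβ₂ into A → αA' and A' → β₁ | β₂
(α is the longest common prefix among the alternatives). Repeat until
no nonterminal has two alternatives with a common prefix.

Round 1: S has alternatives sharing prefix 'e , ,'. Introduce S': S → e , , S'
  Add: S' → ε
  Add: S' → ,
  Add: S' → S

No remaining common prefixes — done.

Resulting grammar:
S → e , , S'
S' → ε
S' → ,
S' → S
S → , e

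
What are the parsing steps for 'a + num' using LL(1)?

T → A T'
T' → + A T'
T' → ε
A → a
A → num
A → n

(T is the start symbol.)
Stack is shown with the top on the left.

Stack     Input      Action
---------------------------
T $       a + num $  output T → A T'
A T' $    a + num $  output A → a
a T' $    a + num $  match 'a'
T' $      + num $    output T' → + A T'
+ A T' $  + num $    match '+'
A T' $    num $      output A → num
num T' $  num $      match 'num'
T' $      $          output T' → ε
$         $          accept

The string is accepted.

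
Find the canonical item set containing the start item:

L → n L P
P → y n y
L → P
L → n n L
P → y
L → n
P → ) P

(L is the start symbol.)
First, augment the grammar with L' → L
I₀ = CLOSURE({ [L' → . L] }):
  [L' → . L] has the dot before L: add [L → . n L P], [L → . P], [L → . n n L], [L → . n]
  [L → . P] has the dot before P: add [P → . y n y], [P → . y], [P → . ) P]
No further items can be added.

I₀ = { [L → . P], [L → . n L P], [L → . n n L], [L → . n], [L' → . L], [P → . ) P], [P → . y n y], [P → . y] }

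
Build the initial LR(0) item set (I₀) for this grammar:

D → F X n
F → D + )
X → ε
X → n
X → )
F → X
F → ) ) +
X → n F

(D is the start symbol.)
First, augment the grammar with D' → D
I₀ = CLOSURE({ [D' → . D] }):
  [D' → . D] has the dot before D: add [D → . F X n]
  [D → . F X n] has the dot before F: add [F → . D + )], [F → . X], [F → . ) ) +]
  [F → . X] has the dot before X: add [X → .], [X → . n], [X → . )], [X → . n F]
No further items can be added.

I₀ = { [D → . F X n], [D' → . D], [F → . ) ) +], [F → . D + )], [F → . X], [X → . )], [X → . n F], [X → . n], [X → .] }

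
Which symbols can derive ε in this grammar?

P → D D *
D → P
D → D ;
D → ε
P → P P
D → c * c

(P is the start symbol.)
{ 'D' }

A non-terminal is nullable if it can derive ε (the empty string): either it has an ε-production, or it has a production whose right-hand side consists entirely of nullable non-terminals.

ε-productions: D → ε
So D is immediately nullable.
No further non-terminal can be added: every production for the remaining non-terminals contains a terminal or a non-nullable non-terminal.
Nullable = { 'D' }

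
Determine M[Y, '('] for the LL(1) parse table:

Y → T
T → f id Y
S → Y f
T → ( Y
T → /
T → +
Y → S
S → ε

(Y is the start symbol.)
To find M[Y, '('], we find productions for Y where '(' is in the predict set (PREDICT(N → α) = (FIRST(α) \ {ε}) ∪ (FOLLOW(N) if α ⇒* ε)).

Relevant sets:
  FIRST(T) = { '(', '+', '/', 'f' }
  FIRST(S) = { '(', '+', '/', 'f', ε }
  FOLLOW(Y) = { $, 'f' }

Y → T: PREDICT = { '(', '+', '/', 'f' }
  '(' is in predict set, so this production goes in M[Y, '(']
Y → S: PREDICT = { $, '(', '+', '/', 'f' }
  '(' is in predict set, so this production goes in M[Y, '(']

M[Y, '('] = Y → T, Y → S  (a multiply-defined cell — the grammar is not LL(1))

Answer: Y → T, Y → S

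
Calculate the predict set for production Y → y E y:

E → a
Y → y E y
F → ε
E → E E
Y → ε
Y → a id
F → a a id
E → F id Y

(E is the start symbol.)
PREDICT(Y → y E y) = (FIRST(RHS) \ {ε}) ∪ (FOLLOW(Y) if ε ∈ FIRST(RHS), i.e. RHS ⇒* ε)
FIRST(y E y) = { 'y' }
ε ∉ FIRST(y E y), so FOLLOW(Y) is not added.
PREDICT(Y → y E y) = { 'y' }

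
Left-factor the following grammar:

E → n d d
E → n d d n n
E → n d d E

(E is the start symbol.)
E → n d d E'
E' → ε
E' → n n
E' → E

Left-factoring transforms A → αβ₁ | αβ₂ into A → αA' and A' → β₁ | β₂
(α is the longest common prefix among the alternatives). Repeat until
no nonterminal has two alternatives with a common prefix.

Round 1: E has alternatives sharing prefix 'n d d'. Introduce E': E → n d d E'
  Add: E' → ε
  Add: E' → n n
  Add: E' → E

No remaining common prefixes — done.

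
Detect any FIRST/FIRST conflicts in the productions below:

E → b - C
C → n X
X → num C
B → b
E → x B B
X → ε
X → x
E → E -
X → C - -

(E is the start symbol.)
Yes. E → b '-' C / E → E '-' on { 'b' }; E → x B B / E → E '-' on { 'x' }

A FIRST/FIRST conflict occurs when two productions N → α and N → β for the same non-terminal have FIRST(α) ∩ FIRST(β) ≠ ∅ (with ε ∈ FIRST of a nullable right-hand side, so two nullable alternatives also conflict).

FIRST sets of the non-terminals at (or reachable through a nullable prefix from) the front of some alternative:
  FIRST(E) = { 'b', 'x' }
  FIRST(C) = { 'n' }

Productions for E:
  E → b - C: FIRST = { 'b' }
  E → x B B: FIRST = { 'x' }
  E → E -: FIRST = { 'b', 'x' }
Productions for X:
  X → num C: FIRST = { 'num' }
  X → ε: FIRST = { ε }
  X → x: FIRST = { 'x' }
  X → C - -: FIRST = { 'n' }
C, B have only one production, so no FIRST/FIRST conflict is possible there.

Conflict for E: E → b - C and E → E -
  Overlap: { 'b' }
Conflict for E: E → x B B and E → E -
  Overlap: { 'x' }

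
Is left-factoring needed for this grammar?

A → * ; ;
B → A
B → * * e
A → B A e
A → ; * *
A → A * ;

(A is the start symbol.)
Left-factoring is needed when two productions for the same non-terminal
share a common prefix on the right-hand side.

Productions for A:
  A → * ; ;
  A → B A e
  A → ; * *
  A → A * ;
Productions for B:
  B → A
  B → * * e

No common prefixes found.

Answer: No, left-factoring is not needed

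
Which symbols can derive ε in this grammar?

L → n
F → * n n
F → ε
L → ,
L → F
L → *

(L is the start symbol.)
ε-productions: F → ε
So F is immediately nullable.
L → F: every symbol on the right is nullable, so L is nullable too.
Every non-terminal is now nullable.
Nullable = { 'F', 'L' }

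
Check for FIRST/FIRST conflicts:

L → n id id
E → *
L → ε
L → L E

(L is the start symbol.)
A FIRST/FIRST conflict occurs when two productions N → α and N → β for the same non-terminal have FIRST(α) ∩ FIRST(β) ≠ ∅ (with ε ∈ FIRST of a nullable right-hand side, so two nullable alternatives also conflict).

FIRST sets of the non-terminals at (or reachable through a nullable prefix from) the front of some alternative:
  FIRST(L) = { '*', 'n', ε }
  FIRST(E) = { '*' }

Productions for L:
  L → n id id: FIRST = { 'n' }
  L → ε: FIRST = { ε }
  L → L E: FIRST = { '*', 'n' }
E has only one production, so no FIRST/FIRST conflict is possible there.

Conflict for L: L → n id id and L → L E
  Overlap: { 'n' }

Answer: Yes. L → n id id / L → L E on { 'n' }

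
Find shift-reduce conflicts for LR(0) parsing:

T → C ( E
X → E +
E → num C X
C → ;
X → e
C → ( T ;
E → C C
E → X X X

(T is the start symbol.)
Yes — I7: [T → C ( E .] vs [X → E . +]; I13: [E → num C X .] vs [C → . ( T ;]; I15: [E → X X X .] vs [C → . ( T ;]

Augment with T' → T and build the canonical LR(0) collection (I0 = CLOSURE({[T' → . T]}), then GOTO on every symbol after a dot until no new states appear). It has 20 states:
  I0: { [C → . ( T ;], [C → . ;], [T → . C ( E], [T' → . T] }  — shift
  I1: { [C → ( . T ;], [C → . ( T ;], [C → . ;], [T → . C ( E] }  — shift
  I2: { [C → ; .] }  — reduce
  I3: { [T → C . ( E] }  — shift
  I4: { [T' → T .] }  — accept
  I5: { [C → . ( T ;], [C → . ;], [E → . C C], [E → . X X X], [E → . num C X], [T → C ( . E], [X → . E +], [X → . e] }  — shift
  I6: { [C → . ( T ;], [C → . ;], [E → C . C] }  — shift
  I7: { [T → C ( E .], [X → E . +] }  — shift, reduce
  I8: { [C → . ( T ;], [C → . ;], [E → . C C], [E → . X X X], [E → . num C X], [E → X . X X], [X → . E +], [X → . e] }  — shift
  I9: { [X → e .] }  — reduce
  I10: { [C → . ( T ;], [C → . ;], [E → num . C X] }  — shift
  I11: { [C → . ( T ;], [C → . ;], [E → . C C], [E → . X X X], [E → . num C X], [E → num C . X], [X → . E +], [X → . e] }  — shift
  I12: { [X → E . +] }  — shift
  I13: { [C → . ( T ;], [C → . ;], [E → . C C], [E → . X X X], [E → . num C X], [E → X . X X], [E → num C X .], [X → . E +], [X → . e] }  — shift, reduce
  I14: { [C → . ( T ;], [C → . ;], [E → . C C], [E → . X X X], [E → . num C X], [E → X . X X], [E → X X . X], [X → . E +], [X → . e] }  — shift
  I15: { [C → . ( T ;], [C → . ;], [E → . C C], [E → . X X X], [E → . num C X], [E → X . X X], [E → X X . X], [E → X X X .], [X → . E +], [X → . e] }  — shift, reduce
  I16: { [X → E + .] }  — reduce
  I17: { [E → C C .] }  — reduce
  I18: { [C → ( T . ;] }  — shift
  I19: { [C → ( T ; .] }  — reduce

I7 contains reduce item [T → C ( E .] and shift item [X → E . +] — shift-reduce conflict.
I13 contains reduce item [E → num C X .] and shift items [C → . ( T ;], [C → . ;], [E → . num C X], [X → . e] — shift-reduce conflict.
I15 contains reduce item [E → X X X .] and shift items [C → . ( T ;], [C → . ;], [E → . num C X], [X → . e] — shift-reduce conflict.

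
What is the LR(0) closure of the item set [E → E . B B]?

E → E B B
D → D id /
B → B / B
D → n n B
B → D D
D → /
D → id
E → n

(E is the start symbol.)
To compute CLOSURE, for each item [A → α.Bβ] where B is a non-terminal, add [B → .γ] for all productions B → γ; repeat for the newly added items until nothing changes.

Start with: [E → E . B B]
  [E → E . B B] has the dot before B: add [B → . B / B], [B → . D D]
  [B → . D D] has the dot before D: add [D → . D id /], [D → . n n B], [D → . /], [D → . id]
No further items can be added.

CLOSURE = { [B → . B / B], [B → . D D], [D → . /], [D → . D id /], [D → . id], [D → . n n B], [E → E . B B] }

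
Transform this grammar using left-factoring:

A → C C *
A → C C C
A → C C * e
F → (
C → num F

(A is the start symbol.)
A → C C A'
A' → * A''
A'' → ε
A'' → e
A' → C
F → (
C → num F

Left-factoring transforms A → αβ₁ | αβ₂ into A → αA' and A' → β₁ | β₂
(α is the longest common prefix among the alternatives). Repeat until
no nonterminal has two alternatives with a common prefix.

Round 1: A has alternatives sharing prefix 'C C'. Introduce A': A → C C A'
  Add: A' → *
  Add: A' → C
  Add: A' → * e

Round 2: A' has alternatives sharing prefix '*'. Introduce A'': A' → * A''
  Add: A'' → ε
  Add: A'' → e

No remaining common prefixes — done.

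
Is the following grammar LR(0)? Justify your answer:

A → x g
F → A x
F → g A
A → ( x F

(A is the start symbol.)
Augment with A' → A and build the canonical LR(0) collection (I0 = CLOSURE({[A' → . A]}), then GOTO on every symbol after a dot until no new states appear). It has 11 states:
  I0: { [A → . ( x F], [A → . x g], [A' → . A] }  — shift
  I1: { [A → ( . x F] }  — shift
  I2: { [A' → A .] }  — accept
  I3: { [A → x . g] }  — shift
  I4: { [A → x g .] }  — reduce
  I5: { [A → ( x . F], [A → . ( x F], [A → . x g], [F → . A x], [F → . g A] }  — shift
  I6: { [F → A . x] }  — shift
  I7: { [A → ( x F .] }  — reduce
  I8: { [A → . ( x F], [A → . x g], [F → g . A] }  — shift
  I9: { [F → g A .] }  — reduce
  I10: { [F → A x .] }  — reduce

Every state is either a pure shift/goto state or contains exactly one complete item and nothing to shift — no conflicts. The grammar is LR(0).

Answer: Yes, the grammar is LR(0)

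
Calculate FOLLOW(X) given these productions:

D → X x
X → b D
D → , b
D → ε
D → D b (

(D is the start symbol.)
{ 'x' }

To compute FOLLOW(X), find every occurrence of X on a right-hand side N → α X β: add FIRST(β) \ {ε}, and if β is empty or nullable also add FOLLOW(N). Iterate to a fixed point.

In D → X x: X is followed by x, add FIRST(x) \ {ε} = { 'x' }

Taking the union: FOLLOW(X) = { 'x' }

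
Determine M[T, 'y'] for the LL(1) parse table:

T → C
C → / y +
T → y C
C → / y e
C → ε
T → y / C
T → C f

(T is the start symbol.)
To find M[T, 'y'], we find productions for T where 'y' is in the predict set (PREDICT(N → α) = (FIRST(α) \ {ε}) ∪ (FOLLOW(N) if α ⇒* ε)).

Relevant sets:
  FIRST(C) = { '/', ε }
  FOLLOW(T) = { $ }

T → C: PREDICT = { $, '/' }
T → y C: PREDICT = { 'y' }
  'y' is in predict set, so this production goes in M[T, 'y']
T → y / C: PREDICT = { 'y' }
  'y' is in predict set, so this production goes in M[T, 'y']
T → C f: PREDICT = { '/', 'f' }

M[T, 'y'] = T → y C, T → y / C  (a multiply-defined cell — the grammar is not LL(1))

Answer: T → y C, T → y / C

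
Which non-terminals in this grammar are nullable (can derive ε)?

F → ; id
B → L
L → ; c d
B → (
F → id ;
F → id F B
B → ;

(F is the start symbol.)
None

A non-terminal is nullable if it can derive ε (the empty string): either it has an ε-production, or it has a production whose right-hand side consists entirely of nullable non-terminals.

There are no ε-productions, so no non-terminal can derive ε.
No non-terminals are nullable.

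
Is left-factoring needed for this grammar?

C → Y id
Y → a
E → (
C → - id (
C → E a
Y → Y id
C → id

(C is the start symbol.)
No, left-factoring is not needed

Left-factoring is needed when two productions for the same non-terminal
share a common prefix on the right-hand side.

Productions for C:
  C → Y id
  C → - id (
  C → E a
  C → id
Productions for Y:
  Y → a
  Y → Y id

No common prefixes found.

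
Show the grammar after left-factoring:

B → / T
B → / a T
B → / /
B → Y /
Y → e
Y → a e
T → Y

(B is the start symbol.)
Left-factoring transforms A → αβ₁ | αβ₂ into A → αA' and A' → β₁ | β₂
(α is the longest common prefix among the alternatives). Repeat until
no nonterminal has two alternatives with a common prefix.

Round 1: B has alternatives sharing prefix '/'. Introduce B': B → / B'
  Add: B' → T
  Add: B' → a T
  Add: B' → /

No remaining common prefixes — done.

Resulting grammar:
B → / B'
B' → T
B' → a T
B' → /
B → Y /
Y → e
Y → a e
T → Y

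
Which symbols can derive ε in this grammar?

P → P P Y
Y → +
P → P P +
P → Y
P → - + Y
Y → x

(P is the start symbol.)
None

There are no ε-productions, so no non-terminal can derive ε.
No non-terminals are nullable.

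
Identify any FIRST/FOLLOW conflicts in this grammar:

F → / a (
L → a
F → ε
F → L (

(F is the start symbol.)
A FIRST/FOLLOW conflict occurs when a non-terminal N has a nullable alternative N → β (β ⇒* ε) and another alternative N → α with FIRST(α) ∩ FOLLOW(N) ≠ ∅: on such a lookahead the parser cannot decide between expanding α and letting N vanish via β.

Nullable non-terminals: F.
FIRST sets used below: FIRST(L) = { 'a' }

F: nullable alternative(s) F → ε; FOLLOW(F) = { $ }
  F → / a (: FIRST \ {ε} = { '/' } — disjoint from FOLLOW(F)
  F → ε: FIRST \ {ε} = { } — this is the only nullable alternative, skip
  F → L (: FIRST \ {ε} = { 'a' } — disjoint from FOLLOW(F)

L has no nullable alternative, so no FIRST/FOLLOW check is needed there.

No FIRST/FOLLOW conflicts found.

Answer: No FIRST/FOLLOW conflicts.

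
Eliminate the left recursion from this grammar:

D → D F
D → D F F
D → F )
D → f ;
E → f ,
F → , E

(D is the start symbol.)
D is directly left-recursive. The standard transformation for
  A → A α₁ | ... | A α_m | β₁ | ... | β_n
is
  A  → β₁ A' | ... | β_n A'
  A' → α₁ A' | ... | α_m A' | ε

D → F ) becomes D → F ) D'
D → f ; becomes D → f ; D'
D → D F becomes D' → F D'
D → D F F becomes D' → F F D'
Add D' → ε

Productions for other non-terminals are unchanged:
  E → f ,
  F → , E

Resulting grammar:
D → F ) D'
D → f ; D'
D' → F D'
D' → F F D'
D' → ε
E → f ,
F → , E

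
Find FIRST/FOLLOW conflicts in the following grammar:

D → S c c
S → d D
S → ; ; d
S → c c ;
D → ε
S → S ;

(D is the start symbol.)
Yes. D → S c c with FOLLOW(D) on { ';', 'c' }

A FIRST/FOLLOW conflict occurs when a non-terminal N has a nullable alternative N → β (β ⇒* ε) and another alternative N → α with FIRST(α) ∩ FOLLOW(N) ≠ ∅: on such a lookahead the parser cannot decide between expanding α and letting N vanish via β.

Nullable non-terminals: D.
FIRST sets used below: FIRST(S) = { ';', 'c', 'd' }

D: nullable alternative(s) D → ε; FOLLOW(D) = { $, ';', 'c' }
  D → S c c: FIRST \ {ε} = { ';', 'c', 'd' } — overlaps FOLLOW(D) on { ';', 'c' }: CONFLICT
  D → ε: FIRST \ {ε} = { } — this is the only nullable alternative, skip

S has no nullable alternative, so no FIRST/FOLLOW check is needed there.

So the grammar has 1 FIRST/FOLLOW conflict (marked CONFLICT above).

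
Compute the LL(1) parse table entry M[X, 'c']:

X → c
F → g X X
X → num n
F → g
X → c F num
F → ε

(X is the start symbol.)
X → c, X → c F num

To find M[X, 'c'], we find productions for X where 'c' is in the predict set (PREDICT(N → α) = (FIRST(α) \ {ε}) ∪ (FOLLOW(N) if α ⇒* ε)).

X → c: PREDICT = { 'c' }
  'c' is in predict set, so this production goes in M[X, 'c']
X → num n: PREDICT = { 'num' }
X → c F num: PREDICT = { 'c' }
  'c' is in predict set, so this production goes in M[X, 'c']

M[X, 'c'] = X → c, X → c F num  (a multiply-defined cell — the grammar is not LL(1))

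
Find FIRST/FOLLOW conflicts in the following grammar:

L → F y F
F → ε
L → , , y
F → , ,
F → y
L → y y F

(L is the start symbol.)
Yes. F → y with FOLLOW(F) on { 'y' }

Nullable non-terminals: F.

F: nullable alternative(s) F → ε; FOLLOW(F) = { $, 'y' }
  F → ε: FIRST \ {ε} = { } — this is the only nullable alternative, skip
  F → , ,: FIRST \ {ε} = { ',' } — disjoint from FOLLOW(F)
  F → y: FIRST \ {ε} = { 'y' } — overlaps FOLLOW(F) on { 'y' }: CONFLICT

L has no nullable alternative, so no FIRST/FOLLOW check is needed there.

So the grammar has 1 FIRST/FOLLOW conflict (marked CONFLICT above).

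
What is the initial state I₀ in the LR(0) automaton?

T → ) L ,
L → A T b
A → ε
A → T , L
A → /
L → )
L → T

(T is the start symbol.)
First, augment the grammar with T' → T
I₀ = CLOSURE({ [T' → . T] }):
  [T' → . T] has the dot before T: add [T → . ) L ,]
No further items can be added.

I₀ = { [T → . ) L ,], [T' → . T] }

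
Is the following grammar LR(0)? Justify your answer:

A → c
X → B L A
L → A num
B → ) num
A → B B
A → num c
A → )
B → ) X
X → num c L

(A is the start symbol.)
No. Shift-reduce conflict between [A → ) .] and [B → . ) X]

A grammar is LR(0) if no state in the canonical LR(0) collection has:
  - both a shift item (dot before a terminal) and a complete item (shift-reduce conflict), or
  - two or more complete items (reduce-reduce conflict; the accept item [A' → A .] counts as a complete item here).

Augment with A' → A and build the canonical LR(0) collection (I0 = CLOSURE({[A' → . A]}), then GOTO on every symbol after a dot until no new states appear). It has 18 states:
  I0: { [A → . )], [A → . B B], [A → . c], [A → . num c], [A' → . A], [B → . ) X], [B → . ) num] }  — shift
  I1: { [A → ) .], [B → ) . X], [B → ) . num], [B → . ) X], [B → . ) num], [X → . B L A], [X → . num c L] }  — shift, reduce
  I2: { [A' → A .] }  — accept
  I3: { [A → B . B], [B → . ) X], [B → . ) num] }  — shift
  I4: { [A → c .] }  — reduce
  I5: { [A → num . c] }  — shift
  I6: { [A → num c .] }  — reduce
  I7: { [B → ) . X], [B → ) . num], [B → . ) X], [B → . ) num], [X → . B L A], [X → . num c L] }  — shift
  I8: { [A → B B .] }  — reduce
  I9: { [A → . )], [A → . B B], [A → . c], [A → . num c], [B → . ) X], [B → . ) num], [L → . A num], [X → B . L A] }  — shift
  I10: { [B → ) X .] }  — reduce
  I11: { [B → ) num .], [X → num . c L] }  — shift, reduce
  I12: { [A → . )], [A → . B B], [A → . c], [A → . num c], [B → . ) X], [B → . ) num], [L → . A num], [X → num c . L] }  — shift
  I13: { [L → A . num] }  — shift
  I14: { [X → num c L .] }  — reduce
  I15: { [L → A num .] }  — reduce
  I16: { [A → . )], [A → . B B], [A → . c], [A → . num c], [B → . ) X], [B → . ) num], [X → B L . A] }  — shift
  I17: { [X → B L A .] }  — reduce

Conflict in state I1:
  Shift-reduce conflict between [A → ) .] and [B → . ) X]
So the grammar is NOT LR(0).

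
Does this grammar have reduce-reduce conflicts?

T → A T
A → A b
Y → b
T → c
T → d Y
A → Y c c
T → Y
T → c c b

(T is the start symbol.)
Yes — I13: [A → A b .] vs [Y → b .]

Augment with T' → T and build the canonical LR(0) collection (I0 = CLOSURE({[T' → . T]}), then GOTO on every symbol after a dot until no new states appear). It has 14 states:
  I0: { [A → . A b], [A → . Y c c], [T → . A T], [T → . Y], [T → . c c b], [T → . c], [T → . d Y], [T' → . T], [Y → . b] }  — shift
  I1: { [A → . A b], [A → . Y c c], [A → A . b], [T → . A T], [T → . Y], [T → . c c b], [T → . c], [T → . d Y], [T → A . T], [Y → . b] }  — shift
  I2: { [T' → T .] }  — accept
  I3: { [A → Y . c c], [T → Y .] }  — shift, reduce
  I4: { [Y → b .] }  — reduce
  I5: { [T → c . c b], [T → c .] }  — shift, reduce
  I6: { [T → d . Y], [Y → . b] }  — shift
  I7: { [T → d Y .] }  — reduce
  I8: { [T → c c . b] }  — shift
  I9: { [T → c c b .] }  — reduce
  I10: { [A → Y c . c] }  — shift
  I11: { [A → Y c c .] }  — reduce
  I12: { [T → A T .] }  — reduce
  I13: { [A → A b .], [Y → b .] }  — 2 reduces

I13 contains complete items [A → A b .], [Y → b .] — reduce-reduce conflict.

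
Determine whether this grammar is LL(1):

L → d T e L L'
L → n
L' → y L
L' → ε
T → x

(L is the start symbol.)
No. Predict set conflict for L': { 'y' }

Relevant sets:
  FOLLOW(L') = { $, 'y' }

For L:
  PREDICT(L → d T e L L') = { 'd' }
  PREDICT(L → n) = { 'n' }
For L':
  PREDICT(L' → y L) = { 'y' }
  PREDICT(L' → ε) = { $, 'y' }
T has a single production, so nothing to check there.

Conflict found: Predict set conflict for L': { 'y' }
The grammar is NOT LL(1).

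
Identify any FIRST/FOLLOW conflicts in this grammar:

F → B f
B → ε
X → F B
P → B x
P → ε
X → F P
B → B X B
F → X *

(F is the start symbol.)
Yes. B → B X B with FOLLOW(B) on { 'f' }; P → B x with FOLLOW(P) on { 'f', 'x' }

A FIRST/FOLLOW conflict occurs when a non-terminal N has a nullable alternative N → β (β ⇒* ε) and another alternative N → α with FIRST(α) ∩ FOLLOW(N) ≠ ∅: on such a lookahead the parser cannot decide between expanding α and letting N vanish via β.

Nullable non-terminals: B, P.
FIRST sets used below: FIRST(B) = { 'f', ε }, FIRST(X) = { 'f' }

B: nullable alternative(s) B → ε; FOLLOW(B) = { '*', 'f', 'x' }
  B → ε: FIRST \ {ε} = { } — this is the only nullable alternative, skip
  B → B X B: FIRST \ {ε} = { 'f' } — overlaps FOLLOW(B) on { 'f' }: CONFLICT

P: nullable alternative(s) P → ε; FOLLOW(P) = { '*', 'f', 'x' }
  P → B x: FIRST \ {ε} = { 'f', 'x' } — overlaps FOLLOW(P) on { 'f', 'x' }: CONFLICT
  P → ε: FIRST \ {ε} = { } — this is the only nullable alternative, skip

F, X have no nullable alternative, so no FIRST/FOLLOW check is needed there.

So the grammar has 2 FIRST/FOLLOW conflicts (marked CONFLICT above).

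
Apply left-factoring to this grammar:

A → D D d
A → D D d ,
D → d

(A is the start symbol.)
A → D D d A'
A' → ε
A' → ,
D → d

Left-factoring transforms A → αβ₁ | αβ₂ into A → αA' and A' → β₁ | β₂
(α is the longest common prefix among the alternatives). Repeat until
no nonterminal has two alternatives with a common prefix.

Round 1: A has alternatives sharing prefix 'D D d'. Introduce A': A → D D d A'
  Add: A' → ε
  Add: A' → ,

No remaining common prefixes — done.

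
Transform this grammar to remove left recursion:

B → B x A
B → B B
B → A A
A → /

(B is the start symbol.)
B → A A B'
B' → x A B'
B' → B B'
B' → ε
A → /

B is directly left-recursive. The standard transformation for
  A → A α₁ | ... | A α_m | β₁ | ... | β_n
is
  A  → β₁ A' | ... | β_n A'
  A' → α₁ A' | ... | α_m A' | ε

B → A A becomes B → A A B'
B → B x A becomes B' → x A B'
B → B B becomes B' → B B'
Add B' → ε

Productions for other non-terminals are unchanged:
  A → /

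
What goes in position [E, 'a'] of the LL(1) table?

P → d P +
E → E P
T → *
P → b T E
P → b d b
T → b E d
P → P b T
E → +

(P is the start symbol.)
To find M[E, 'a'], we find productions for E where 'a' is in the predict set (PREDICT(N → α) = (FIRST(α) \ {ε}) ∪ (FOLLOW(N) if α ⇒* ε)).

Relevant sets:
  FIRST(E) = { '+' }

E → E P: PREDICT = { '+' }
E → +: PREDICT = { '+' }

M[E, 'a'] is empty (no production applies)

Answer: Empty (error entry)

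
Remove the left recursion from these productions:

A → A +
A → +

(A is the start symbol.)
A is directly left-recursive. The standard transformation for
  A → A α₁ | ... | A α_m | β₁ | ... | β_n
is
  A  → β₁ A' | ... | β_n A'
  A' → α₁ A' | ... | α_m A' | ε

A → + becomes A → + A'
A → A + becomes A' → + A'
Add A' → ε

Resulting grammar:
A → + A'
A' → + A'
A' → ε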